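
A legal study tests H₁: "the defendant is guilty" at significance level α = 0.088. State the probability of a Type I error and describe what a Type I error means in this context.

P(Type I error) = α = 0.088. A Type I error is rejecting H₀ when H₀ is actually true (false positive) — here, concluding that the defendant is guilty when in fact this is not the case. Consequence: convicting an innocent person.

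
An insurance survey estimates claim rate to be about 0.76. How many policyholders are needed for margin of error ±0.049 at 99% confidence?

n = z²p(1-p)/E² = 2.576²×0.76×0.24/0.049² = 504.1 → n = 505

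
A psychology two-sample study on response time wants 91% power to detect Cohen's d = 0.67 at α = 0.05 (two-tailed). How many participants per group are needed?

z_{α/2} = 1.96, z_β = Φ⁻¹(0.91) = 1.341. For medium effect (d = 0.67): n per group = 2(z_{α/2} + z_β)²/d² = 2(1.96 + 1.341)²/0.67² = 48.5 → 49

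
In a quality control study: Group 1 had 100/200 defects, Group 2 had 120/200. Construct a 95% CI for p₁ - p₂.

p̂₁ = 0.5, p̂₂ = 0.6. Difference = -0.1. CI = (-0.197, -0.003)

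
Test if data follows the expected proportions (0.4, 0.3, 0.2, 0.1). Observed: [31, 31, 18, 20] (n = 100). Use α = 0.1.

Expected: [40.0, 30.0, 20.0, 10.0]. χ² = 12.258. df = 3, critical = 6.251. Reject H₀.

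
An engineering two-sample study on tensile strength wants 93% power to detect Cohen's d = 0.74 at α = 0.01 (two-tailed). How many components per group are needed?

z_{α/2} = 2.576, z_β = Φ⁻¹(0.93) = 1.476. For medium effect (d = 0.74): n per group = 2(z_{α/2} + z_β)²/d² = 2(2.576 + 1.476)²/0.74² = 60.0 → 60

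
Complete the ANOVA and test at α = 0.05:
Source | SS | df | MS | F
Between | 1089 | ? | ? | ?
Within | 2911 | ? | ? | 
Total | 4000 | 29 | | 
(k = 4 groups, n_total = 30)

df_between = 3, df_within = 26. MS_between = 363.0, MS_within = 111.96. F = 3.242, F_crit ≈ 2.975. Reject H₀.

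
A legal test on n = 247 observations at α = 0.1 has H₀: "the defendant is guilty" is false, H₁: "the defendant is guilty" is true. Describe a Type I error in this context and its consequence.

Type I error: rejecting H₀ when it is true — concluding that the defendant is guilty when in fact it is not. Consequence: convicting an innocent person.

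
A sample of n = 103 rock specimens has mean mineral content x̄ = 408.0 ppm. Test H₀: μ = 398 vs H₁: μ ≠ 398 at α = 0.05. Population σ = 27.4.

z = (x̄ - μ₀)/(σ/√n) = (408.0 - 398)/(27.4/√103) = 3.704. Critical value: ±1.96. Since |3.704| > 1.96, Reject H₀.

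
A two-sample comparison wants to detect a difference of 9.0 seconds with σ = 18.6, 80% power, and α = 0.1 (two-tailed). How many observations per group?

n per group = 2(z_α/2 + z_β)²σ²/d² = 2×(1.645 + 0.84)²×18.6²/9.0² = 52.8 → n = 53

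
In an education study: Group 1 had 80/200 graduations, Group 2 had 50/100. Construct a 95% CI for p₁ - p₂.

p̂₁ = 0.4, p̂₂ = 0.5. Difference = -0.1. CI = (-0.219, 0.019)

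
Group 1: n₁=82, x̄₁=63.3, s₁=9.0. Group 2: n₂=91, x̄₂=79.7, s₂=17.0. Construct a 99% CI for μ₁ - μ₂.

Difference = -16.4. SE = √(9.0²/82 + 17.0²/91) = 2.04. CI = (-21.66, -11.14)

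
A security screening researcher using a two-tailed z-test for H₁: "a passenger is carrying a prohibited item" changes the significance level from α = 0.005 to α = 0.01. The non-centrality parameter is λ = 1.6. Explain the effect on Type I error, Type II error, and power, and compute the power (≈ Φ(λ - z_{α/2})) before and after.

Increasing α from 0.005 to 0.01:
• Type I error rate increases (α is the Type I rate by definition).
• Critical value moves from z_{α/2} = 2.807 to 2.576, so power = Φ(λ - z_{α/2}) goes from Φ(1.6 - 2.807) = 0.114 to Φ(1.6 - 2.576) = 0.165.
• Type II error rate β = 1 - power therefore decreases (0.886 → 0.835).
Appropriate when false negatives are costly — here, letting a prohibited item through — security breach.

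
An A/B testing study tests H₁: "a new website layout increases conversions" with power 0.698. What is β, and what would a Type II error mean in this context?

β = 1 - power = 1 - 0.698 = 0.302. A Type II error is failing to reject H₀ when H₀ is false (false negative) — here, failing to conclude that a new website layout increases conversions when in fact it is true. Consequence: discarding a layout that would have improved conversions — lost revenue.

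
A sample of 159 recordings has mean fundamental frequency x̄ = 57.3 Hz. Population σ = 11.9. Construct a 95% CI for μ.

CI = x̄ ± z*(σ/√n) = 57.3 ± 1.96(11.9/√159) = 57.3 ± 1.85 = (55.45, 59.15)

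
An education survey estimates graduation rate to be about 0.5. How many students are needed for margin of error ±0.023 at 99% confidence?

n = z²p(1-p)/E² = 2.576²×0.5×0.5/0.023² = 3136.0 → n = 3136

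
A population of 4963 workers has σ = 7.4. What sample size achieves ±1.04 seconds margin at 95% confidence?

Without FPC: n₀ = (1.96×7.4/1.04)² = 194.495. With FPC: n = n₀N/(n₀+N-1) = 187.2 → n = 188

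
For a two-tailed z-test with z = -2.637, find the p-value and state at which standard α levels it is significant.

p = 2·P(Z > |-2.637|) = 2·(1 - Φ(2.637)) ≈ 0.0084. Significant at α = 0.1; Significant at α = 0.05; Significant at α = 0.01.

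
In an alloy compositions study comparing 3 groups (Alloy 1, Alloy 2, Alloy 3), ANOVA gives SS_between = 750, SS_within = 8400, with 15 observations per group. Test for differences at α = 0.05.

df_between = 2, df_within = 42. F = MS_between/MS_within = 375.0/200.0 = 1.875. F_crit ≈ 3.22. Fail to reject H₀.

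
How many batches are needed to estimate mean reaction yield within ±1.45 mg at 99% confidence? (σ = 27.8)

n = (z*σ/E)² = (2.576×27.8/1.45)² = 2439.2 → n = 2440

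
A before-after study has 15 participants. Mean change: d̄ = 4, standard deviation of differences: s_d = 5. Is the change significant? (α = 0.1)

t = d̄/(s_d/√n) = 4/(5/√15) = 3.098. df = 14, critical t = ±1.761. Reject H₀.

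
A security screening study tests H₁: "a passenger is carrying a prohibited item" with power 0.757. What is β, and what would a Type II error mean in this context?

β = 1 - power = 1 - 0.757 = 0.243. A Type II error is failing to reject H₀ when H₀ is false (false negative) — here, failing to conclude that a passenger is carrying a prohibited item when in fact it is true. Consequence: letting a prohibited item through — security breach.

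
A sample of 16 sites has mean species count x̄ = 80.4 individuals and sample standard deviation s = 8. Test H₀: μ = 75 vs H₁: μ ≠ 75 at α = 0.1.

t = (x̄ - μ₀)/(s/√n) = (80.4 - 75)/(8/√16) = 2.7. df = 15, critical t = ±1.753. Reject H₀.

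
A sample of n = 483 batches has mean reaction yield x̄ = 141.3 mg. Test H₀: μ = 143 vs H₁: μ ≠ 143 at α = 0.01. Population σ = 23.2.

z = (x̄ - μ₀)/(σ/√n) = (141.3 - 143)/(23.2/√483) = -1.61. Critical value: ±2.576. Since |-1.61| ≤ 2.576, Fail to reject H₀.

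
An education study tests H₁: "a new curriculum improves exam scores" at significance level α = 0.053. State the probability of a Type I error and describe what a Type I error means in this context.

P(Type I error) = α = 0.053. A Type I error is rejecting H₀ when H₀ is actually true (false positive) — here, concluding that a new curriculum improves exam scores when in fact this is not the case. Consequence: adopting a curriculum that gives no real benefit — disruption for nothing.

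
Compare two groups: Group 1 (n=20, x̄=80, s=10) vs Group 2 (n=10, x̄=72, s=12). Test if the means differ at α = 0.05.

Pooled sp = 10.68. t = 1.933, df = 28. Critical t = ±2.048. Fail to reject H₀.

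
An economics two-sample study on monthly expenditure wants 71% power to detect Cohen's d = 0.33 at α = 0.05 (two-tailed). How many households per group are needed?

z_{α/2} = 1.96, z_β = Φ⁻¹(0.71) = 0.553. For small effect (d = 0.33): n per group = 2(z_{α/2} + z_β)²/d² = 2(1.96 + 0.553)²/0.33² = 116.0 → 116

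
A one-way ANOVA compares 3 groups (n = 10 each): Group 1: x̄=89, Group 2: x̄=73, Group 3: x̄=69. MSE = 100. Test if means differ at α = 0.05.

Grand mean = 77.0. SS_between = 2240.0, MS_between = 1120.0. F = 11.2, F_crit ≈ 3.354. Reject H₀.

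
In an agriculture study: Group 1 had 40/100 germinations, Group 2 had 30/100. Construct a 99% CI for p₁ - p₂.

p̂₁ = 0.4, p̂₂ = 0.3. Difference = 0.1. CI = (-0.073, 0.273)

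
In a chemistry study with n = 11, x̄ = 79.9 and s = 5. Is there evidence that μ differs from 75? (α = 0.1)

t = (x̄ - μ₀)/(s/√n) = (79.9 - 75)/(5/√11) = 3.25. df = 10, critical t = ±1.812. Reject H₀.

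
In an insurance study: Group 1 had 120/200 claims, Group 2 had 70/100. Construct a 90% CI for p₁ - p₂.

p̂₁ = 0.6, p̂₂ = 0.7. Difference = -0.1. CI = (-0.194, -0.006)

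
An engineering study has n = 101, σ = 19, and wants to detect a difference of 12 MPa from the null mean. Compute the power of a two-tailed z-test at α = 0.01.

SE = σ/√n = 19/√101 = 1.891. Non-centrality λ = d/SE = 12/1.891 = 6.347. Power ≈ Φ(λ - z_{α/2}) = Φ(6.347 - 2.576) = Φ(3.771) = 1.0.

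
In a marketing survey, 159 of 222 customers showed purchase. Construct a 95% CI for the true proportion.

p̂ = 0.716. CI = p̂ ± z*√(p̂(1-p̂)/n) = (0.657, 0.776)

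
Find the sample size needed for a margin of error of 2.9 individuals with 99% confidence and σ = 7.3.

n = (z*σ/E)² = (2.576×7.3/2.9)² = 42.05 → n = 43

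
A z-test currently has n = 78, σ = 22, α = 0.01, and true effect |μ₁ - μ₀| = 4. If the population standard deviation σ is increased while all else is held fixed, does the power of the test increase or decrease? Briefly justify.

Power decreases: a larger σ inflates the standard error σ/√n, pulling the sampling distribution under H₁ back toward the critical value.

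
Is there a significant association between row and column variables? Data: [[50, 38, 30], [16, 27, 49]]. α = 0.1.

χ² = 21.05. df = 2, critical = 4.605. Reject H₀. Variables are dependent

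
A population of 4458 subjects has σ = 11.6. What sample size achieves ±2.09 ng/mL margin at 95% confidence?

Without FPC: n₀ = (1.96×11.6/2.09)² = 118.341. With FPC: n = n₀N/(n₀+N-1) = 115.3 → n = 116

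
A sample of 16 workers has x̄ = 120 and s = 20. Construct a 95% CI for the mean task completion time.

CI = x̄ ± t*(s/√n) = 120 ± 2.131(20/√16) = (109.34, 130.66)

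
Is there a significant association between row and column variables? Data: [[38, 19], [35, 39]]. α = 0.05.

χ² = 4.896. df = 1, critical = 3.841. Reject H₀. Variables are dependent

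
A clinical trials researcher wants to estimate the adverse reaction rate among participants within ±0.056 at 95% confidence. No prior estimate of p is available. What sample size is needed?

Conservative approach: use p = 0.5 (maximizes p(1-p) = 0.25). n = z²(0.25)/E² = 1.96²×0.25/0.056² = 306.2 → n = 307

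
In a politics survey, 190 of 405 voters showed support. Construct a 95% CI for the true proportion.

p̂ = 0.469. CI = p̂ ± z*√(p̂(1-p̂)/n) = (0.421, 0.518)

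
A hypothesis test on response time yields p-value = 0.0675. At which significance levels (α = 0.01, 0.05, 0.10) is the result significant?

p = 0.0675. Significant at: α = 0.1.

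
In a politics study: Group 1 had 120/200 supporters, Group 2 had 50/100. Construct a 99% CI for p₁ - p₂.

p̂₁ = 0.6, p̂₂ = 0.5. Difference = 0.1. CI = (-0.057, 0.257)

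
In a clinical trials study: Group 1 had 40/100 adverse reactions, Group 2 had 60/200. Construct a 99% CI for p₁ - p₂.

p̂₁ = 0.4, p̂₂ = 0.3. Difference = 0.1. CI = (-0.051, 0.251)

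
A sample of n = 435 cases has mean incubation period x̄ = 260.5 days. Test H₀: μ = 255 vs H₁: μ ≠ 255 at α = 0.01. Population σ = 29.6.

z = (x̄ - μ₀)/(σ/√n) = (260.5 - 255)/(29.6/√435) = 3.875. Critical value: ±2.576. Since |3.875| > 2.576, Reject H₀.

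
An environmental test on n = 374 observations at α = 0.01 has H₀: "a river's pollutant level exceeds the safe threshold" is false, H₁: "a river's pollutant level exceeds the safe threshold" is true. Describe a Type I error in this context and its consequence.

Type I error: rejecting H₀ when it is true — concluding that a river's pollutant level exceeds the safe threshold when in fact it is not. Consequence: shutting down a compliant factory unnecessarily.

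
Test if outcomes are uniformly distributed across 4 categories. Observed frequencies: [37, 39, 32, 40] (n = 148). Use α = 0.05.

Expected = 37 each. χ² = Σ(O-E)²/E = 1.027. df = 3, critical value = 7.815. Fail to reject H₀.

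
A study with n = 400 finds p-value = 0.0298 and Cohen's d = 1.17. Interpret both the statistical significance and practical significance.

Statistically significant (p = 0.0298 < 0.05). Cohen's d = 1.17 indicates a large effect size. Both statistical and practical significance should be considered.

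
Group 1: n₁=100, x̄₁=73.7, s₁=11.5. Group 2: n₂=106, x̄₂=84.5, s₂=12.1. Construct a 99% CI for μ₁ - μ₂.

Difference = -10.8. SE = √(11.5²/100 + 12.1²/106) = 1.644. CI = (-15.04, -6.56)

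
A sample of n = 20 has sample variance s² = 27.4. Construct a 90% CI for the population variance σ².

df = 19. χ²_{0.05} = 30.144, χ²_{0.95} = 10.117. CI for σ² = ((n-1)s²/χ²_{α/2}, (n-1)s²/χ²_{1-α/2}) = (19·27.4/30.144, 19·27.4/10.117) = (17.27, 51.46)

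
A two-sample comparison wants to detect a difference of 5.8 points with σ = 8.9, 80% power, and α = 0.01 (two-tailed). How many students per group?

n per group = 2(z_α/2 + z_β)²σ²/d² = 2×(2.576 + 0.84)²×8.9²/5.8² = 55.0 → n = 55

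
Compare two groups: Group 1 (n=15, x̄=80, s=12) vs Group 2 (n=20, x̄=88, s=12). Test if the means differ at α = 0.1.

Pooled sp = 12.0. t = -1.952, df = 33. Critical t = ±1.692. Reject H₀.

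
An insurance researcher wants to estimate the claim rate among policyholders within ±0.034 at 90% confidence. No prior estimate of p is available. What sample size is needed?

Conservative approach: use p = 0.5 (maximizes p(1-p) = 0.25). n = z²(0.25)/E² = 1.645²×0.25/0.034² = 585.2 → n = 586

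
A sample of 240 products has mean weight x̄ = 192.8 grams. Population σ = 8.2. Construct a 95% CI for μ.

CI = x̄ ± z*(σ/√n) = 192.8 ± 1.96(8.2/√240) = 192.8 ± 1.04 = (191.76, 193.84)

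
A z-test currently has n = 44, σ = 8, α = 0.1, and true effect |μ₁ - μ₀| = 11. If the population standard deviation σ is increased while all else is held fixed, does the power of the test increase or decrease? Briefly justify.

Power decreases: a larger σ inflates the standard error σ/√n, pulling the sampling distribution under H₁ back toward the critical value.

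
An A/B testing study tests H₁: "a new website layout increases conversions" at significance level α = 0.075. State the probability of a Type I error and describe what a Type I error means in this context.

P(Type I error) = α = 0.075. A Type I error is rejecting H₀ when H₀ is actually true (false positive) — here, concluding that a new website layout increases conversions when in fact this is not the case. Consequence: rolling out a layout that doesn't actually help — wasted engineering effort.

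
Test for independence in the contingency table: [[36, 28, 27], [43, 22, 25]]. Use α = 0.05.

χ² = 1.412. df = 2, critical = 5.991. Fail to reject H₀. No evidence of dependence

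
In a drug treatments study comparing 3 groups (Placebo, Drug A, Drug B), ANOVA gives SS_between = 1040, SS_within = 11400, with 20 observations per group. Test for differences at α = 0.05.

df_between = 2, df_within = 57. F = MS_between/MS_within = 520.0/200.0 = 2.6. F_crit ≈ 3.159. Fail to reject H₀.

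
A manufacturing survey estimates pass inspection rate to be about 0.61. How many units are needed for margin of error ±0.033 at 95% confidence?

n = z²p(1-p)/E² = 1.96²×0.61×0.39/0.033² = 839.2 → n = 840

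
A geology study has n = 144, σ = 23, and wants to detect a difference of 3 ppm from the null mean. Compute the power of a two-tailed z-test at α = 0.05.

SE = σ/√n = 23/√144 = 1.917. Non-centrality λ = d/SE = 3/1.917 = 1.565. Power ≈ Φ(λ - z_{α/2}) = Φ(1.565 - 1.96) = Φ(-0.395) = 0.347.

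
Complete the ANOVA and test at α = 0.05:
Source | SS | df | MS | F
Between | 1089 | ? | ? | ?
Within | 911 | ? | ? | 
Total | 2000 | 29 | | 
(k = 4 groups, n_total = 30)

df_between = 3, df_within = 26. MS_between = 363.0, MS_within = 35.04. F = 10.36, F_crit ≈ 2.975. Reject H₀.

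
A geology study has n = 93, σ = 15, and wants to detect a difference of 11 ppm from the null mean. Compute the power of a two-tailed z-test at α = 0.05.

SE = σ/√n = 15/√93 = 1.555. Non-centrality λ = d/SE = 11/1.555 = 7.072. Power ≈ Φ(λ - z_{α/2}) = Φ(7.072 - 1.96) = Φ(5.112) = 1.0.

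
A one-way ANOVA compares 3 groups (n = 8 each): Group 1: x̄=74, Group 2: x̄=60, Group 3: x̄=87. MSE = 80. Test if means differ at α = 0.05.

Grand mean = 73.67. SS_between = 2917.33, MS_between = 1458.67. F = 18.233, F_crit ≈ 3.467. Reject H₀.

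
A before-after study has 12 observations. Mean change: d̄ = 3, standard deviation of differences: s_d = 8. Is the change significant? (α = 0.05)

t = d̄/(s_d/√n) = 3/(8/√12) = 1.299. df = 11, critical t = ±2.201. Fail to reject H₀.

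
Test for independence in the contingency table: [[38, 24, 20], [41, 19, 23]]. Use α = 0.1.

χ² = 0.899. df = 2, critical = 4.605. Fail to reject H₀. No evidence of dependence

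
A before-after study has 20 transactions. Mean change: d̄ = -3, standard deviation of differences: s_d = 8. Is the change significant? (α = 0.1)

t = d̄/(s_d/√n) = -3/(8/√20) = -1.677. df = 19, critical t = ±1.729. Fail to reject H₀.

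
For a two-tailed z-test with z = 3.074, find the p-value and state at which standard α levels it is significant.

p = 2·P(Z > |3.074|) = 2·(1 - Φ(3.074)) ≈ 0.0021. Significant at α = 0.1; Significant at α = 0.05; Significant at α = 0.01.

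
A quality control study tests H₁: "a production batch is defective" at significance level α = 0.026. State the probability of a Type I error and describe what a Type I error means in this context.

P(Type I error) = α = 0.026. A Type I error is rejecting H₀ when H₀ is actually true (false positive) — here, concluding that a production batch is defective when in fact this is not the case. Consequence: scrapping a good batch — wasted material and cost for no reason.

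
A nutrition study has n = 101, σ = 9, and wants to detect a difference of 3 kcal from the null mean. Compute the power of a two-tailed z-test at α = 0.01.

SE = σ/√n = 9/√101 = 0.896. Non-centrality λ = d/SE = 3/0.896 = 3.35. Power ≈ Φ(λ - z_{α/2}) = Φ(3.35 - 2.576) = Φ(0.774) = 0.781.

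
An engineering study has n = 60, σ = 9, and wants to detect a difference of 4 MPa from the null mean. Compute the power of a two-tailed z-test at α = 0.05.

SE = σ/√n = 9/√60 = 1.162. Non-centrality λ = d/SE = 4/1.162 = 3.443. Power ≈ Φ(λ - z_{α/2}) = Φ(3.443 - 1.96) = Φ(1.483) = 0.931.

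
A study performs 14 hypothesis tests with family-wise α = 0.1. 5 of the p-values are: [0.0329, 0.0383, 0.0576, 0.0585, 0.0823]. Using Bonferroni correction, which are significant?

Bonferroni α = 0.1/14 = 0.00714. None of the given p-values are significant.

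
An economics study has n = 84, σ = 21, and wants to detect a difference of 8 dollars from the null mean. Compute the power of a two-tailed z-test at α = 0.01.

SE = σ/√n = 21/√84 = 2.291. Non-centrality λ = d/SE = 8/2.291 = 3.491. Power ≈ Φ(λ - z_{α/2}) = Φ(3.491 - 2.576) = Φ(0.915) = 0.82.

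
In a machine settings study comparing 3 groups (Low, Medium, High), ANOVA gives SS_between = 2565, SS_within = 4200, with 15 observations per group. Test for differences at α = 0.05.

df_between = 2, df_within = 42. F = MS_between/MS_within = 1282.5/100.0 = 12.825. F_crit ≈ 3.22. Reject H₀. At least one mean differs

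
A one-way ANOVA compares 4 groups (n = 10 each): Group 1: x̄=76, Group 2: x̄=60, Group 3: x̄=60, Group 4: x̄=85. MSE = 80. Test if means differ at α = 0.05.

Grand mean = 70.25. SS_between = 4607.5, MS_between = 1535.83. F = 19.198, F_crit ≈ 2.866. Reject H₀.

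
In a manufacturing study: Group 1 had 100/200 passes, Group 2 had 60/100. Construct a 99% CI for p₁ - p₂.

p̂₁ = 0.5, p̂₂ = 0.6. Difference = -0.1. CI = (-0.256, 0.056)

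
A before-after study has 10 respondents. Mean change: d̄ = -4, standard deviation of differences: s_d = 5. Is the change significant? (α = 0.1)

t = d̄/(s_d/√n) = -4/(5/√10) = -2.53. df = 9, critical t = ±1.833. Reject H₀.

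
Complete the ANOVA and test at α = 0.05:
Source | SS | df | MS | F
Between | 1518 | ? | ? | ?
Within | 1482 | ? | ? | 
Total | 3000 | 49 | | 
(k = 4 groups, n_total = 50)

df_between = 3, df_within = 46. MS_between = 506.0, MS_within = 32.22. F = 15.706, F_crit ≈ 2.807. Reject H₀.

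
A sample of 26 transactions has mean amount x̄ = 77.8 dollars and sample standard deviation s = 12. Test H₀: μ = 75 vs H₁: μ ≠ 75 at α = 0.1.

t = (x̄ - μ₀)/(s/√n) = (77.8 - 75)/(12/√26) = 1.19. df = 25, critical t = ±1.708. Fail to reject H₀.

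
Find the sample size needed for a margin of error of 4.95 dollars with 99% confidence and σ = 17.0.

n = (z*σ/E)² = (2.576×17.0/4.95)² = 78.3 → n = 79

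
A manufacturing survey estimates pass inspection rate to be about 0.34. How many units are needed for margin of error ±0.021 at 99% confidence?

n = z²p(1-p)/E² = 2.576²×0.34×0.66/0.021² = 3376.6 → n = 3377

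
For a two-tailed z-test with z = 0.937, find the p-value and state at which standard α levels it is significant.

p = 2·P(Z > |0.937|) = 2·(1 - Φ(0.937)) ≈ 0.3488. Not significant at any standard level.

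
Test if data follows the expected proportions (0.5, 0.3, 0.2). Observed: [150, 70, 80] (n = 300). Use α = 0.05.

Expected: [150.0, 90.0, 60.0]. χ² = 11.111. df = 2, critical = 5.991. Reject H₀.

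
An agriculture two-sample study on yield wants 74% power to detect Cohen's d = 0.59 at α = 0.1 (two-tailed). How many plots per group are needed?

z_{α/2} = 1.645, z_β = Φ⁻¹(0.74) = 0.643. For medium effect (d = 0.59): n per group = 2(z_{α/2} + z_β)²/d² = 2(1.645 + 0.643)²/0.59² = 30.1 → 31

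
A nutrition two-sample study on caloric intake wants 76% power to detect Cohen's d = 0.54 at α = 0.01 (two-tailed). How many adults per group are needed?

z_{α/2} = 2.576, z_β = Φ⁻¹(0.76) = 0.706. For medium effect (d = 0.54): n per group = 2(z_{α/2} + z_β)²/d² = 2(2.576 + 0.706)²/0.54² = 73.9 → 74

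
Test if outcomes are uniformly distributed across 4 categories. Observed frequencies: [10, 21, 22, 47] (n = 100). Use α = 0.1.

Expected = 25 each. χ² = Σ(O-E)²/E = 29.36. df = 3, critical value = 6.251. Reject H₀.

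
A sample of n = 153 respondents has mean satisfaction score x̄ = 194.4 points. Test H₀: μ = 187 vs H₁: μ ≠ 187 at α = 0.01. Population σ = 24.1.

z = (x̄ - μ₀)/(σ/√n) = (194.4 - 187)/(24.1/√153) = 3.798. Critical value: ±2.576. Since |3.798| > 2.576, Reject H₀.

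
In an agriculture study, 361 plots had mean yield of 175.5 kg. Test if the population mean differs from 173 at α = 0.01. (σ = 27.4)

z = (x̄ - μ₀)/(σ/√n) = (175.5 - 173)/(27.4/√361) = 1.734. Critical value: ±2.576. Since |1.734| ≤ 2.576, Fail to reject H₀.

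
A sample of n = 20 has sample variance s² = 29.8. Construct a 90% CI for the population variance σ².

df = 19. χ²_{0.05} = 30.144, χ²_{0.95} = 10.117. CI for σ² = ((n-1)s²/χ²_{α/2}, (n-1)s²/χ²_{1-α/2}) = (19·29.8/30.144, 19·29.8/10.117) = (18.78, 55.97)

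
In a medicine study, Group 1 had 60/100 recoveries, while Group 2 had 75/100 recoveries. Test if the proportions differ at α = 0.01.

p̂₁ = 0.6, p̂₂ = 0.75, pooled p̂ = 0.675. z = -2.265. Critical: ±2.576. Fail to reject H₀.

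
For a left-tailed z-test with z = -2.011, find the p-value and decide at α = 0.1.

p = P(Z < -2.011) = Φ(-2.011) ≈ 0.0222. Since p < 0.1, reject H₀ (significant) at α = 0.1.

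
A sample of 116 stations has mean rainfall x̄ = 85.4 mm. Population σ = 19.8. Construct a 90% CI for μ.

CI = x̄ ± z*(σ/√n) = 85.4 ± 1.645(19.8/√116) = 85.4 ± 3.02 = (82.38, 88.42)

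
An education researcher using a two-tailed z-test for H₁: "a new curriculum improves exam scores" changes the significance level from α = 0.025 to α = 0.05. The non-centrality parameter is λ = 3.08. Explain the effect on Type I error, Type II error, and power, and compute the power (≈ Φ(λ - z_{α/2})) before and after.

Increasing α from 0.025 to 0.05:
• Type I error rate increases (α is the Type I rate by definition).
• Critical value moves from z_{α/2} = 2.241 to 1.96, so power = Φ(λ - z_{α/2}) goes from Φ(3.08 - 2.241) = 0.799 to Φ(3.08 - 1.96) = 0.869.
• Type II error rate β = 1 - power therefore decreases (0.201 → 0.131).
Appropriate when false negatives are costly — here, keeping the old curriculum when the new one would have helped students.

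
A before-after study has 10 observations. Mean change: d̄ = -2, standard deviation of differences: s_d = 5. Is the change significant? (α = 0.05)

t = d̄/(s_d/√n) = -2/(5/√10) = -1.265. df = 9, critical t = ±2.262. Fail to reject H₀.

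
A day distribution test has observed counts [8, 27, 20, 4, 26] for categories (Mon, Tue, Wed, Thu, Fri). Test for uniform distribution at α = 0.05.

Expected = 17 each. χ² = Σ(O-E)²/E = 25.882. df = 4, critical value = 9.488. Reject H₀.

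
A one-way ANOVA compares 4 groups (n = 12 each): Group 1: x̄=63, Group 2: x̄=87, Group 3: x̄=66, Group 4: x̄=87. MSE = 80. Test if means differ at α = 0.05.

Grand mean = 75.75. SS_between = 6129.0, MS_between = 2043.0. F = 25.538, F_crit ≈ 2.816. Reject H₀.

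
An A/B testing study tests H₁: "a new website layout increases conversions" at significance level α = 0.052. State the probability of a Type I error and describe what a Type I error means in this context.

P(Type I error) = α = 0.052. A Type I error is rejecting H₀ when H₀ is actually true (false positive) — here, concluding that a new website layout increases conversions when in fact this is not the case. Consequence: rolling out a layout that doesn't actually help — wasted engineering effort.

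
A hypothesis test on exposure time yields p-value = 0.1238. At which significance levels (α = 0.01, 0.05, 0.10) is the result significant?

p = 0.1238. Not significant at any of the given levels.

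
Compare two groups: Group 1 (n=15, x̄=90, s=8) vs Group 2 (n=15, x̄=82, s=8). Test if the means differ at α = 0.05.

Pooled sp = 8.0. t = 2.739, df = 28. Critical t = ±2.048. Reject H₀.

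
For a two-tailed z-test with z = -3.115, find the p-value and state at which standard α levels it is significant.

p = 2·P(Z > |-3.115|) = 2·(1 - Φ(3.115)) ≈ 0.0018. Significant at α = 0.1; Significant at α = 0.05; Significant at α = 0.01.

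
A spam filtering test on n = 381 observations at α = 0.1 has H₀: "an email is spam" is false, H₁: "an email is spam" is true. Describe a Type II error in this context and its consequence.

Type II error: failing to reject H₀ when it is false — concluding that an email is spam is not supported when in fact it is. Consequence: a spam email lands in the inbox.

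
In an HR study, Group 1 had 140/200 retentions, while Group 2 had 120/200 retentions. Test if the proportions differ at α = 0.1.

p̂₁ = 0.7, p̂₂ = 0.6, pooled p̂ = 0.65. z = 2.097. Critical: ±1.645. Reject H₀.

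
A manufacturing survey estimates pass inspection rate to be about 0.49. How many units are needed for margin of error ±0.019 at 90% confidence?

n = z²p(1-p)/E² = 1.645²×0.49×0.51/0.019² = 1873.2 → n = 1874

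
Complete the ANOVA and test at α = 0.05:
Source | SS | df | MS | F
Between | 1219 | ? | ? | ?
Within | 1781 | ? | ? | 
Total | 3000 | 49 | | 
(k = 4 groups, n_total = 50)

df_between = 3, df_within = 46. MS_between = 406.33, MS_within = 38.72. F = 10.495, F_crit ≈ 2.807. Reject H₀.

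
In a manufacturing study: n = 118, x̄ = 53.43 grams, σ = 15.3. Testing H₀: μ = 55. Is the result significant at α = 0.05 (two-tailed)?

z = (53.43 - 55)/(15.3/√118) = -1.115. Since |z| ≤ 1.96, not significant at α = 0.05.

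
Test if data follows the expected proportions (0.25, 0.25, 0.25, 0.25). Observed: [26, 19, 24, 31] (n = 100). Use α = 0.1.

Expected: [25.0, 25.0, 25.0, 25.0]. χ² = 2.96. df = 3, critical = 6.251. Fail to reject H₀.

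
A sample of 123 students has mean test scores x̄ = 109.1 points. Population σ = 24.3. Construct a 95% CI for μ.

CI = x̄ ± z*(σ/√n) = 109.1 ± 1.96(24.3/√123) = 109.1 ± 4.29 = (104.81, 113.39)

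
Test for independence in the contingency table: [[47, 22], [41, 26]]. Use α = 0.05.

χ² = 0.713. df = 1, critical = 3.841. Fail to reject H₀. No evidence of dependence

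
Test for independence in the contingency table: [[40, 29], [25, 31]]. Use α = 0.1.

χ² = 2.2. df = 1, critical = 2.706. Fail to reject H₀. No evidence of dependence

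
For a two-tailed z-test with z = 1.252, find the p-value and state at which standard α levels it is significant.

p = 2·P(Z > |1.252|) = 2·(1 - Φ(1.252)) ≈ 0.2106. Not significant at any standard level.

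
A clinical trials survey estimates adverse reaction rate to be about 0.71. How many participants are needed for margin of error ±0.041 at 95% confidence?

n = z²p(1-p)/E² = 1.96²×0.71×0.29/0.041² = 470.5 → n = 471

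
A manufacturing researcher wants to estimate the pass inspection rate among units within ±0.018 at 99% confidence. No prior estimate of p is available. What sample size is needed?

Conservative approach: use p = 0.5 (maximizes p(1-p) = 0.25). n = z²(0.25)/E² = 2.576²×0.25/0.018² = 5120.2 → n = 5121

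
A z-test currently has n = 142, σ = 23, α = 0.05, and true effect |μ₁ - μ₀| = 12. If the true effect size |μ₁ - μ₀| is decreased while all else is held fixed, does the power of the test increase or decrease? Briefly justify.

Power decreases: a smaller true effect decreases the non-centrality λ = |μ₁ - μ₀|/(σ/√n).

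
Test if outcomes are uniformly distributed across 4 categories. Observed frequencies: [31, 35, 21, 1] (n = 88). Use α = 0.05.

Expected = 22 each. χ² = Σ(O-E)²/E = 31.455. df = 3, critical value = 7.815. Reject H₀.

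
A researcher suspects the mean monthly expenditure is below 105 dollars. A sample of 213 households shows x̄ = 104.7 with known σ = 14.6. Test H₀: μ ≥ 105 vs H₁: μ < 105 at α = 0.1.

z = -0.3. Critical value: -1.28. Fail to reject H₀.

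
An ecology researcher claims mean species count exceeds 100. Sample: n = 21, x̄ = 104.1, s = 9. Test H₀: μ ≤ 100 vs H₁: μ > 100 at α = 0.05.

t = (104.1 - 100)/(9/√21) = 2.088, df = 20. Critical t = 1.725. Reject H₀.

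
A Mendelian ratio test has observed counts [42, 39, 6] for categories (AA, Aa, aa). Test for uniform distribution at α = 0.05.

Expected = 29 each. χ² = Σ(O-E)²/E = 27.517. df = 2, critical value = 5.991. Reject H₀.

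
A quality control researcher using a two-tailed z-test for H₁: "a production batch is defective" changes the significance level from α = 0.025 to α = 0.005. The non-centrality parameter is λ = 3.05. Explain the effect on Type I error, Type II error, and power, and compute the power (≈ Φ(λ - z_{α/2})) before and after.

Decreasing α from 0.025 to 0.005:
• Type I error rate decreases (α is the Type I rate by definition).
• Critical value moves from z_{α/2} = 2.241 to 2.807, so power = Φ(λ - z_{α/2}) goes from Φ(3.05 - 2.241) = 0.791 to Φ(3.05 - 2.807) = 0.596.
• Type II error rate β = 1 - power therefore increases (0.209 → 0.404).
Appropriate when false positives are costly — here, scrapping a good batch — wasted material and cost for no reason.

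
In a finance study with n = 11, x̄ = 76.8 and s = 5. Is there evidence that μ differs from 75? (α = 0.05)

t = (x̄ - μ₀)/(s/√n) = (76.8 - 75)/(5/√11) = 1.194. df = 10, critical t = ±2.228. Fail to reject H₀.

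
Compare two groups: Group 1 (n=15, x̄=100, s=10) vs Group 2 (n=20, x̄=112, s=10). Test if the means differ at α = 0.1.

Pooled sp = 10.0. t = -3.513, df = 33. Critical t = ±1.692. Reject H₀.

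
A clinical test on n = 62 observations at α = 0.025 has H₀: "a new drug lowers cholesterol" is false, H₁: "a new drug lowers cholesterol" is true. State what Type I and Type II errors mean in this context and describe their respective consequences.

Type I (false positive): concluding that a new drug lowers cholesterol when it is not — approving an ineffective drug — patients take a useless medication and may skip effective alternatives. Type II (false negative): failing to conclude that a new drug lowers cholesterol when it is — shelving an effective drug — patients miss out on a treatment that would have helped. Which is costlier depends on domain priorities and is a judgement call rather than a statistical fact.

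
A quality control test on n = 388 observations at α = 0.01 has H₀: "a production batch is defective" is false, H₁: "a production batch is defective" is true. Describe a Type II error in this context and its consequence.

Type II error: failing to reject H₀ when it is false — concluding that a production batch is defective is not supported when in fact it is. Consequence: shipping a defective batch — faulty products reach customers.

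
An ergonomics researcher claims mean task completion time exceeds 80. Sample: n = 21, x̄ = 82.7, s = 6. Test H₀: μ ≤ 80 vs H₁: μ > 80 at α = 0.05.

t = (82.7 - 80)/(6/√21) = 2.062, df = 20. Critical t = 1.725. Reject H₀.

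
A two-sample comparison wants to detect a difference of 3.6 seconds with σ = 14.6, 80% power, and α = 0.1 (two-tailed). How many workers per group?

n per group = 2(z_α/2 + z_β)²σ²/d² = 2×(1.645 + 0.84)²×14.6²/3.6² = 203.1 → n = 204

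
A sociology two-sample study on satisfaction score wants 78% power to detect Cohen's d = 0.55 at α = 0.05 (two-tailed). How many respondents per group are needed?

z_{α/2} = 1.96, z_β = Φ⁻¹(0.78) = 0.772. For medium effect (d = 0.55): n per group = 2(z_{α/2} + z_β)²/d² = 2(1.96 + 0.772)²/0.55² = 49.3 → 50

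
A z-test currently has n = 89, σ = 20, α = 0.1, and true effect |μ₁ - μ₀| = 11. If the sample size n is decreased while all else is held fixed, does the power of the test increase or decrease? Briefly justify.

Power decreases: a smaller n inflates the standard error σ/√n, pulling the sampling distribution under H₁ back toward the critical value.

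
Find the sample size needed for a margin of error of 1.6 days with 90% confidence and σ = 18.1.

n = (z*σ/E)² = (1.645×18.1/1.6)² = 346.3 → n = 347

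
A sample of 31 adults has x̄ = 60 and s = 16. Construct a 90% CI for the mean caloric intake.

CI = x̄ ± t*(s/√n) = 60 ± 1.697(16/√31) = (55.12, 64.88)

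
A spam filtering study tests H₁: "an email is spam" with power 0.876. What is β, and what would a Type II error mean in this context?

β = 1 - power = 1 - 0.876 = 0.124. A Type II error is failing to reject H₀ when H₀ is false (false negative) — here, failing to conclude that an email is spam when in fact it is true. Consequence: a spam email lands in the inbox.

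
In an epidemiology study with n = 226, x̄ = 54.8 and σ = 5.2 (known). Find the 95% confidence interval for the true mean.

CI = x̄ ± z*(σ/√n) = 54.8 ± 1.96(5.2/√226) = 54.8 ± 0.68 = (54.12, 55.48)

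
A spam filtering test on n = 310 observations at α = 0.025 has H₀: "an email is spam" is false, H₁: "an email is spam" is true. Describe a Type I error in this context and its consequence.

Type I error: rejecting H₀ when it is true — concluding that an email is spam when in fact it is not. Consequence: a legitimate email is sent to the spam folder and the user misses it.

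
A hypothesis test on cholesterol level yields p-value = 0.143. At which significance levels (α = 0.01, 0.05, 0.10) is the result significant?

p = 0.143. Not significant at any of the given levels.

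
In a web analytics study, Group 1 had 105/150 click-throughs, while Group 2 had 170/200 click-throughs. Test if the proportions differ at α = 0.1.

p̂₁ = 0.7, p̂₂ = 0.85, pooled p̂ = 0.786. z = -3.384. Critical: ±1.645. Reject H₀.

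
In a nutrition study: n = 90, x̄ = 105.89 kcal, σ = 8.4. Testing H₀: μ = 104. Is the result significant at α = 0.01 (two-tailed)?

z = (105.89 - 104)/(8.4/√90) = 2.135. Since |z| ≤ 2.576, not significant at α = 0.01.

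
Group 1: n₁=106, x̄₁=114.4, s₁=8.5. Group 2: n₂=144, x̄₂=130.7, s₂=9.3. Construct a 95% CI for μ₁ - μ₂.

Difference = -16.3. SE = √(8.5²/106 + 9.3²/144) = 1.132. CI = (-18.52, -14.08)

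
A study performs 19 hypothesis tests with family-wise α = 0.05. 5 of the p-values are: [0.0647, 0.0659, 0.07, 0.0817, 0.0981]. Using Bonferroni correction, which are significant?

Bonferroni α = 0.05/19 = 0.00263. None of the given p-values are significant.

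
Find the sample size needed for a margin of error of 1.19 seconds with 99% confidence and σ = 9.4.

n = (z*σ/E)² = (2.576×9.4/1.19)² = 414.1 → n = 415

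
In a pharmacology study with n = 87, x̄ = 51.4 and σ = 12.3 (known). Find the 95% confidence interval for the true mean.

CI = x̄ ± z*(σ/√n) = 51.4 ± 1.96(12.3/√87) = 51.4 ± 2.58 = (48.82, 53.98)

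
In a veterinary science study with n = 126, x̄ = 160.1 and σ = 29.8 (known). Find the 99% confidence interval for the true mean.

CI = x̄ ± z*(σ/√n) = 160.1 ± 2.576(29.8/√126) = 160.1 ± 6.84 = (153.26, 166.94)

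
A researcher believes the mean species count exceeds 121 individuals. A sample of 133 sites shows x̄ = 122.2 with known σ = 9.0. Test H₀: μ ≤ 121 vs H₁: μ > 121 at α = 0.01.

z = 1.538. Critical value: 2.33. Fail to reject H₀.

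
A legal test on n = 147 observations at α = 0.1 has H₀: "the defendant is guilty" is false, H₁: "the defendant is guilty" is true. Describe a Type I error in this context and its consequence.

Type I error: rejecting H₀ when it is true — concluding that the defendant is guilty when in fact it is not. Consequence: convicting an innocent person.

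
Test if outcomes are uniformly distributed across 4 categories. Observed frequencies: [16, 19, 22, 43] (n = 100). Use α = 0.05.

Expected = 25 each. χ² = Σ(O-E)²/E = 18.0. df = 3, critical value = 7.815. Reject H₀.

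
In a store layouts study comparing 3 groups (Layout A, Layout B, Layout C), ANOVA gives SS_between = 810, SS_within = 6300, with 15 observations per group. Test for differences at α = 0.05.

df_between = 2, df_within = 42. F = MS_between/MS_within = 405.0/150.0 = 2.7. F_crit ≈ 3.22. Fail to reject H₀.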